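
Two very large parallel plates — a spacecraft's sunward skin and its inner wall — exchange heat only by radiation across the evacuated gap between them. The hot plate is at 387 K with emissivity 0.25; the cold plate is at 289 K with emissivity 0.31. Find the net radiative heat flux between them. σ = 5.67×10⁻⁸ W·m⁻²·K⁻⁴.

q ≈ 141 W/m²

For two infinite grey parallel plates, q = σ(T₁⁴ − T₂⁴)/(1/ε₁ + 1/ε₂ − 1).
T₁⁴ − T₂⁴ = 2.243×10¹⁰ − 6.976×10⁹ = 1.545×10¹⁰ K⁴.
1/ε₁ + 1/ε₂ − 1 = 4.000 + 3.226 − 1 = 6.226.
q = 5.67×10⁻⁸ × 1.545×10¹⁰ / 6.226.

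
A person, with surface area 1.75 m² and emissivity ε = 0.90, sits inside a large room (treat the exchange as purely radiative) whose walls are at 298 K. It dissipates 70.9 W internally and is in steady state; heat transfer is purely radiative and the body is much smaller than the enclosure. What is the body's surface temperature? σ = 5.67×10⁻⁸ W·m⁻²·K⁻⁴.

T ≈ 305 K

For a small grey body in a large enclosure, net radiated power = εσA(T⁴ − T_w⁴).
Steady state: P = εσA(T⁴ − T_w⁴) with A = 1.75 m².
T⁴ = P/(εσA) + T_w⁴ = 70.9/(0.90·5.67×10⁻⁸·1.750) + (298)⁴
    = 7.939×10⁸ + 7.886×10⁹ = 8.680×10⁹ K⁴.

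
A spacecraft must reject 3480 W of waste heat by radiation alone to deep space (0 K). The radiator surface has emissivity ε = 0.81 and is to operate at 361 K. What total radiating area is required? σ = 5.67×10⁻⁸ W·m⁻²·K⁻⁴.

A ≈ 4.46 m²

P = εσA T⁴ ⇒ A = P/(εσT⁴).
T⁴ = 1.698×10¹⁰ K⁴.
A = 3480/(0.81 × 5.67×10⁻⁸ × 1.698×10¹⁰).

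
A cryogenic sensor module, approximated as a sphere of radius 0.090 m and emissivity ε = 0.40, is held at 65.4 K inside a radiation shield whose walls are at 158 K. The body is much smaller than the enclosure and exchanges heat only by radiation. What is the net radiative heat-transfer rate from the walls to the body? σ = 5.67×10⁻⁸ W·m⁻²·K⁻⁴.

For a small grey body in a large enclosure: P_net = εσA(T_body⁴ − T_wall⁴).
A = 4πr² = 0.1018 m²; T_body⁴ − T_wall⁴ = 1.829×10⁷ − 6.232×10⁸ = -6.049×10⁸ K⁴.
|P_net| = 0.40·5.67×10⁻⁸·0.1018·6.049×10⁸.

P_net ≈ 1.40 W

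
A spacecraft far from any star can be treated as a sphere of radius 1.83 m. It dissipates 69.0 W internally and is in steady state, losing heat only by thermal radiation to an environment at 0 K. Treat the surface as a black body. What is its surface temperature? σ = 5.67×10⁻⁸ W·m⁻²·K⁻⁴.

T ≈ 73.3 K

Steady state: internal power = radiated power, P = εσA T⁴.
Radiating area A = 4πr² = 42.08 m².
T⁴ = P/(εσA) = 69.0/(1.0·5.67×10⁻⁸·42.08) = 2.892×10⁷ K⁴.
T = (2.892×10⁷)^(1/4).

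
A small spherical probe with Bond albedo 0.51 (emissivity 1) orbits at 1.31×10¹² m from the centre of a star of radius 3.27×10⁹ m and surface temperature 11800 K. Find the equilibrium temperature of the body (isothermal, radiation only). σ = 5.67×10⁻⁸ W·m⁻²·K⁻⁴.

The star's surface emits σT_*⁴; at distance d the flux is S = σT_*⁴(R_*/d)².
S = 5.67×10⁻⁸·(11800)⁴·(3.27×10⁹/1.31×10¹²)² = 6850 W/m².
For an isothermal sphere T⁴ = (1−a)S/(4σ) = 1.480×10¹⁰ K⁴.

T ≈ 349 K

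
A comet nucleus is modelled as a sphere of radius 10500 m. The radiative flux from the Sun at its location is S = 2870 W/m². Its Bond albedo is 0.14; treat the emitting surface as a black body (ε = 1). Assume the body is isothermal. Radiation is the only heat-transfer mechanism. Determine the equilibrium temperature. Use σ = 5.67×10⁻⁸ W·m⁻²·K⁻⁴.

T ≈ 323 K

At equilibrium, absorbed power = emitted power.
Absorbing cross-section = πr² = 3.464×10⁸ m²; emitting surface = 4πr² = 1.385×10⁹ m² (ratio 4).
(1−a)S·A_cross = εσ·A_surf·T⁴  ⇒  T⁴ = (1−a)S/(4σ).
T⁴ = 0.860·2870/(4·5.67×10⁻⁸) = 1.088×10¹⁰ K⁴.
T = (1.088×10¹⁰)^(1/4).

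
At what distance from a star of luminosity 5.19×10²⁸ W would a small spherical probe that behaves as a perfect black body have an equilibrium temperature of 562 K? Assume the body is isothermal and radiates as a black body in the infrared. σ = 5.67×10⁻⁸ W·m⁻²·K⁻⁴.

d ≈ 4.27×10¹¹ m

For an isothermal black-emitting sphere, (1−a)S·πr² = σ·4πr²·T⁴ ⇒ S = 4σT⁴/(1−a).
S = 4·5.67×10⁻⁸·(562)⁴/1.00 = 22620 W/m².
Flux falls as S = L/(4πd²), so d = √(L/(4πS)) = √(5.19×10²⁸/(4π·22620)).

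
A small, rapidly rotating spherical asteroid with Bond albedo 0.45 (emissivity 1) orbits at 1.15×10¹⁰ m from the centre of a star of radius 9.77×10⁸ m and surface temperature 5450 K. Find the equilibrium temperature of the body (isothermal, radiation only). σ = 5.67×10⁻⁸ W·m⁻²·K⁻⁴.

T ≈ 967 K

The star's surface emits σT_*⁴; at distance d the flux is S = σT_*⁴(R_*/d)².
S = 5.67×10⁻⁸·(5450)⁴·(9.77×10⁸/1.15×10¹⁰)² = 3.610×10⁵ W/m².
For an isothermal sphere T⁴ = (1−a)S/(4σ) = 8.756×10¹¹ K⁴.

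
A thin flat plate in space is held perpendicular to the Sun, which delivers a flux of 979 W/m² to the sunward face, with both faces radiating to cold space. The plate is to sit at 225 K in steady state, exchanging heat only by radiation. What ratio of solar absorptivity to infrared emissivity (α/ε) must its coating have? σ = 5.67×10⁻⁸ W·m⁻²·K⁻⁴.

Balance: αS·A = εσ·2A·T⁴ ⇒ α/ε = 2σT⁴/S.
α/ε = 2·5.67×10⁻⁸·(225)⁴/979 = 2·5.67×10⁻⁸·2.563×10⁹/979.

α/ε ≈ 0.297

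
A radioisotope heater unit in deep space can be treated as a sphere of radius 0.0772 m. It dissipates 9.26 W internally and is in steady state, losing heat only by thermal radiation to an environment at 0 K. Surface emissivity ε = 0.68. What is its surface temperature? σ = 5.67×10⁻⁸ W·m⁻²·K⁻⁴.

T ≈ 238 K

Steady state: internal power = radiated power, P = εσA T⁴.
Radiating area A = 4πr² = 0.07489 m².
T⁴ = P/(εσA) = 9.26/(0.68·5.67×10⁻⁸·0.07489) = 3.207×10⁹ K⁴.
T = (3.207×10⁹)^(1/4).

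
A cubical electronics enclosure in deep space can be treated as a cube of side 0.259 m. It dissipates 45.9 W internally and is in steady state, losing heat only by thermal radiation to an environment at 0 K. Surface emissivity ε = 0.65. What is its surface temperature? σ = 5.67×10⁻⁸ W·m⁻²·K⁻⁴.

T ≈ 236 K

Steady state: internal power = radiated power, P = εσA T⁴.
Radiating area A = 6L² = 0.4025 m².
T⁴ = P/(εσA) = 45.9/(0.65·5.67×10⁻⁸·0.4025) = 3.094×10⁹ K⁴.
T = (3.094×10⁹)^(1/4).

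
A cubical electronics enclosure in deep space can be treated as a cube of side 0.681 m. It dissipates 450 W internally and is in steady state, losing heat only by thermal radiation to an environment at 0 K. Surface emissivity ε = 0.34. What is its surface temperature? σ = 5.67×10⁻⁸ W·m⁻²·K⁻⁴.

T ≈ 303 K

Steady state: internal power = radiated power, P = εσA T⁴.
Radiating area A = 6L² = 2.783 m².
T⁴ = P/(εσA) = 450/(0.34·5.67×10⁻⁸·2.783) = 8.389×10⁹ K⁴.
T = (8.389×10⁹)^(1/4).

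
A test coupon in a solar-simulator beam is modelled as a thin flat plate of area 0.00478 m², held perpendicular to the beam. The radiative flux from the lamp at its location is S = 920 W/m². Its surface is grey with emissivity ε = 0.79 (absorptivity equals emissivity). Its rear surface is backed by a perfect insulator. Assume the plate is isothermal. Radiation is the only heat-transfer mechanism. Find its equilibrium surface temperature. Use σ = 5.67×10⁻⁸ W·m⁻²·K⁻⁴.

At equilibrium, absorbed power = emitted power.
Absorbing cross-section = A = 0.004780 m²; emitting surface = A = 0.004780 m² (ratio 1).
εS·A_cross = εσ·A_surf·T⁴  ⇒  T⁴ = S/(1σ)   (ε cancels).
T⁴ = 920/(1·5.67×10⁻⁸) = 1.623×10¹⁰ K⁴.
T = (1.623×10¹⁰)^(1/4).

T ≈ 357 K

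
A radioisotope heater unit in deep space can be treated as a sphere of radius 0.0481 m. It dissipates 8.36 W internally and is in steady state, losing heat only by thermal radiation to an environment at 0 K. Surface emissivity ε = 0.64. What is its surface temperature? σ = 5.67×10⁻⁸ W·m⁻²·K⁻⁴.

T ≈ 298 K

Steady state: internal power = radiated power, P = εσA T⁴.
Radiating area A = 4πr² = 0.02907 m².
T⁴ = P/(εσA) = 8.36/(0.64·5.67×10⁻⁸·0.02907) = 7.924×10⁹ K⁴.
T = (7.924×10⁹)^(1/4).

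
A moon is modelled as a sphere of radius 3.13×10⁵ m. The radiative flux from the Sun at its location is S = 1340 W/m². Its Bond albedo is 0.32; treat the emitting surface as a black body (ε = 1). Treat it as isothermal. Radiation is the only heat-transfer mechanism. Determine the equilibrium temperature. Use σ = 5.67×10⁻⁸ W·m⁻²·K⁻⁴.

T ≈ 252 K

At equilibrium, absorbed power = emitted power.
Absorbing cross-section = πr² = 3.078×10¹¹ m²; emitting surface = 4πr² = 1.231×10¹² m² (ratio 4).
(1−a)S·A_cross = εσ·A_surf·T⁴  ⇒  T⁴ = (1−a)S/(4σ).
T⁴ = 0.680·1340/(4·5.67×10⁻⁸) = 4.018×10⁹ K⁴.
T = (4.018×10⁹)^(1/4).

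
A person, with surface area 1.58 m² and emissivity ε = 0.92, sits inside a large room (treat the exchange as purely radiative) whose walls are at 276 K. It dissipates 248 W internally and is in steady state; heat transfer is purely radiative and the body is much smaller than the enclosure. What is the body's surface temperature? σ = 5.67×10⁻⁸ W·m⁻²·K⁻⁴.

For a small grey body in a large enclosure, net radiated power = εσA(T⁴ − T_w⁴).
Steady state: P = εσA(T⁴ − T_w⁴) with A = 1.58 m².
T⁴ = P/(εσA) + T_w⁴ = 248/(0.92·5.67×10⁻⁸·1.580) + (276)⁴
    = 3.009×10⁹ + 5.803×10⁹ = 8.812×10⁹ K⁴.

T ≈ 306 K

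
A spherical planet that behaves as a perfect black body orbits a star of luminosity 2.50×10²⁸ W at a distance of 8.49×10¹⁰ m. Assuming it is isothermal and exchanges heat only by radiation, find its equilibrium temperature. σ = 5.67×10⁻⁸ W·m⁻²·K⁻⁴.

T ≈ 1050 K

First find the stellar flux at distance d: S = L/(4πd²) = 2.50×10²⁸/(4π·(8.49×10¹⁰)²) = 2.760×10⁵ W/m².
For an isothermal sphere, absorbed (1−a)S·πr² = emitted σ·4πr²·T⁴, so T⁴ = (1−a)S/(4σ).
T⁴ = 1.00·2.760×10⁵/(4·5.67×10⁻⁸) = 1.217×10¹² K⁴.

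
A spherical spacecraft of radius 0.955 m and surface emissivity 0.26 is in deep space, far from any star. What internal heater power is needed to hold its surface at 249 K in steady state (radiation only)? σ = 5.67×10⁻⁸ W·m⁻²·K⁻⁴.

P = εσ·4πr²·T⁴.
4πr² = 11.46 m²; T⁴ = 3.844×10⁹ K⁴.
P = 0.26·5.67×10⁻⁸·11.46·3.844×10⁹.

P ≈ 649 W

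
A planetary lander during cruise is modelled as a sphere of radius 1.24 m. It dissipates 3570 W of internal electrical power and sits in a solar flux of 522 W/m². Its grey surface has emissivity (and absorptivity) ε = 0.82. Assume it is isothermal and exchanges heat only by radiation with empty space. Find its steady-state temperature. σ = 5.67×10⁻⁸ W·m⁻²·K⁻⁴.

At steady state, absorbed solar power + internal power = radiated power.
Absorbed: α·S·A_cross = 0.82·522·4.831 = 2068 W (cross-section πr²).
Total input = 2068 + 3570 = 5638 W.
Radiated: εσ·A_surf·T⁴ with A_surf = 4πr² = 19.32 m².
T⁴ = 5638/(0.82·5.67×10⁻⁸·19.32) = 6.275×10⁹ K⁴.

T ≈ 281 K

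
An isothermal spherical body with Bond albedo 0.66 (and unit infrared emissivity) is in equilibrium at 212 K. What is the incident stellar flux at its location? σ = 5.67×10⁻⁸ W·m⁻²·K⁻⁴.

(1−a)S·πr² = σ·4πr²·T⁴ ⇒ S = 4σT⁴/(1−a).
S = 4·5.67×10⁻⁸·2.020×10⁹/0.340.

S ≈ 1350 W/m²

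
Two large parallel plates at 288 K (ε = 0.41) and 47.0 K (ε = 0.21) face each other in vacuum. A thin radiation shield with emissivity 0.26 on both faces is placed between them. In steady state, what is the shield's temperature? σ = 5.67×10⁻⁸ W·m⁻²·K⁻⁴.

T_s ≈ 252 K

In steady state the net flux on the hot side equals that on the cold side.
σ(T₁⁴−T_s⁴)/D₁ = σ(T_s⁴−T₂⁴)/D₂, with D₁ = 1/ε₁+1/ε_s−1 = 5.285, D₂ = 1/ε_s+1/ε₂−1 = 7.608.
Solve for T_s⁴: T_s⁴ = (D₂·T₁⁴ + D₁·T₂⁴)/(D₁+D₂) = 4.062×10⁹ K⁴.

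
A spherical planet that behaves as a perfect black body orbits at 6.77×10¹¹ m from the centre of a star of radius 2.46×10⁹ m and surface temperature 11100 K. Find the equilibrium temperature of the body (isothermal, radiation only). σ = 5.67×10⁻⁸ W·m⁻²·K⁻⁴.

T ≈ 473 K

The star's surface emits σT_*⁴; at distance d the flux is S = σT_*⁴(R_*/d)².
S = 5.67×10⁻⁸·(11100)⁴·(2.46×10⁹/6.77×10¹¹)² = 11360 W/m².
For an isothermal sphere T⁴ = (1−a)S/(4σ) = 5.011×10¹⁰ K⁴.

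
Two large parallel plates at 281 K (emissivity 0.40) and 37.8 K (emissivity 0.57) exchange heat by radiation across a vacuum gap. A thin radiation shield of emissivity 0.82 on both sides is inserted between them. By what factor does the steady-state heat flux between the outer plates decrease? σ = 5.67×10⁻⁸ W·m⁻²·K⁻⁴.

Without shield: q₀ = σΔ(T⁴)/(1/ε₁+1/ε₂−1) with denominator 3.254.
With shield the two gaps are in series; the resistances add: (1/ε₁+1/ε_s−1)+(1/ε_s+1/ε₂−1) = 2.720+1.974 = 4.693.
Heat-flux ratio q₀/q = 4.693/3.254.

factor ≈ 1.44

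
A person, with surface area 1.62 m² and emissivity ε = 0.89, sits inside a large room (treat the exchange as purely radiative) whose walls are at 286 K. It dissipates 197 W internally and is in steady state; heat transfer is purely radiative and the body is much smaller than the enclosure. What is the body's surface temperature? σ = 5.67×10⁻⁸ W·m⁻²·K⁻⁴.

For a small grey body in a large enclosure, net radiated power = εσA(T⁴ − T_w⁴).
Steady state: P = εσA(T⁴ − T_w⁴) with A = 1.62 m².
T⁴ = P/(εσA) + T_w⁴ = 197/(0.89·5.67×10⁻⁸·1.620) + (286)⁴
    = 2.410×10⁹ + 6.691×10⁹ = 9.100×10⁹ K⁴.

T ≈ 309 K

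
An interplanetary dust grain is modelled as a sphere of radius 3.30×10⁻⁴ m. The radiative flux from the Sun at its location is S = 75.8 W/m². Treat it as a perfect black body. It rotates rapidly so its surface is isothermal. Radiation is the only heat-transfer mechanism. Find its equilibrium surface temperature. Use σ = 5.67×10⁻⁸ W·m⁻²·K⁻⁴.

At equilibrium, absorbed power = emitted power.
Absorbing cross-section = πr² = 3.421×10⁻⁷ m²; emitting surface = 4πr² = 1.368×10⁻⁶ m² (ratio 4).
S·A_cross = εσ·A_surf·T⁴  ⇒  T⁴ = S/(4σ).
T⁴ = 1.00·75.8/(4·5.67×10⁻⁸) = 3.342×10⁸ K⁴.
T = (3.342×10⁸)^(1/4).

T ≈ 135 K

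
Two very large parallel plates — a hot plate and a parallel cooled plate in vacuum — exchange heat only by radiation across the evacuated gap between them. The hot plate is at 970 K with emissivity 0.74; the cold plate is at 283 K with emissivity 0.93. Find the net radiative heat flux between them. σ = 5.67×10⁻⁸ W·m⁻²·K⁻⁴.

For two infinite grey parallel plates, q = σ(T₁⁴ − T₂⁴)/(1/ε₁ + 1/ε₂ − 1).
T₁⁴ − T₂⁴ = 8.853×10¹¹ − 6.414×10⁹ = 8.789×10¹¹ K⁴.
1/ε₁ + 1/ε₂ − 1 = 1.351 + 1.075 − 1 = 1.427.
q = 5.67×10⁻⁸ × 8.789×10¹¹ / 1.427.

q ≈ 34900 W/m²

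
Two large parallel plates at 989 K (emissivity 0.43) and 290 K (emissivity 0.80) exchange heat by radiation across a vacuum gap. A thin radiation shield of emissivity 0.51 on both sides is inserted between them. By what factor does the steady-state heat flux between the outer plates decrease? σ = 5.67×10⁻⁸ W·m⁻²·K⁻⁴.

factor ≈ 2.13

Without shield: q₀ = σΔ(T⁴)/(1/ε₁+1/ε₂−1) with denominator 2.576.
With shield the two gaps are in series; the resistances add: (1/ε₁+1/ε_s−1)+(1/ε_s+1/ε₂−1) = 3.286+2.211 = 5.497.
Heat-flux ratio q₀/q = 5.497/2.576.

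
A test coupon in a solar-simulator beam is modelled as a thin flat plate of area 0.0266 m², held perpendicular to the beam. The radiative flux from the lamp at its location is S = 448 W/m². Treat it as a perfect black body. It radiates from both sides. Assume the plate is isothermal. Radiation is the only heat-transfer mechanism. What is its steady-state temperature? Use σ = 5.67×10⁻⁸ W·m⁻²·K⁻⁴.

At equilibrium, absorbed power = emitted power.
Absorbing cross-section = A = 0.02660 m²; emitting surface = 2A = 0.05320 m² (ratio 2).
S·A_cross = εσ·A_surf·T⁴  ⇒  T⁴ = S/(2σ).
T⁴ = 1.00·448/(2·5.67×10⁻⁸) = 3.951×10⁹ K⁴.
T = (3.951×10⁹)^(1/4).

T ≈ 251 K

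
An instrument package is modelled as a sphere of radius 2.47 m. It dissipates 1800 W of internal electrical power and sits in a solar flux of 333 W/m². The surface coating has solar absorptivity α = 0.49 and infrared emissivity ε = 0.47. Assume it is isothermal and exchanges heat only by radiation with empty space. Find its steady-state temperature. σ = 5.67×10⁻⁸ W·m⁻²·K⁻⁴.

At steady state, absorbed solar power + internal power = radiated power.
Absorbed: α·S·A_cross = 0.49·333·19.17 = 3127 W (cross-section πr²).
Total input = 3127 + 1800 = 4927 W.
Radiated: εσ·A_surf·T⁴ with A_surf = 4πr² = 76.67 m².
T⁴ = 4927/(0.47·5.67×10⁻⁸·76.67) = 2.412×10⁹ K⁴.

T ≈ 222 K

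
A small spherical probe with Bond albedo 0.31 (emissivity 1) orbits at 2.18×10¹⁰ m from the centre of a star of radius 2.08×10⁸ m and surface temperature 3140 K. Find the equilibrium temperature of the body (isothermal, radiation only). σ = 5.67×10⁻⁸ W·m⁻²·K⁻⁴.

The star's surface emits σT_*⁴; at distance d the flux is S = σT_*⁴(R_*/d)².
S = 5.67×10⁻⁸·(3140)⁴·(2.08×10⁸/2.18×10¹⁰)² = 501.8 W/m².
For an isothermal sphere T⁴ = (1−a)S/(4σ) = 1.527×10⁹ K⁴.

T ≈ 198 K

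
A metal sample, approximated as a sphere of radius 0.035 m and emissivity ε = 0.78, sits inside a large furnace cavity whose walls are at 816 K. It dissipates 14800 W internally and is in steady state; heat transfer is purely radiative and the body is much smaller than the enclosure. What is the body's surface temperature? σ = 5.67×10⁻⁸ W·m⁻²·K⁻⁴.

T ≈ 2170 K

For a small grey body in a large enclosure, net radiated power = εσA(T⁴ − T_w⁴).
Steady state: P = εσA(T⁴ − T_w⁴) with A = 4πr² = 0.01539 m².
T⁴ = P/(εσA) + T_w⁴ = 14800/(0.78·5.67×10⁻⁸·0.01539) + (816)⁴
    = 2.174×10¹³ + 4.434×10¹¹ = 2.218×10¹³ K⁴.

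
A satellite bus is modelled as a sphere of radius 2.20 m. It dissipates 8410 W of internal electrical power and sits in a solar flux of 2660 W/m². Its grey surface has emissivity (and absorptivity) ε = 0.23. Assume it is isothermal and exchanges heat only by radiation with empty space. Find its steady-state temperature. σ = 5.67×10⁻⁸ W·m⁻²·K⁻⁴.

At steady state, absorbed solar power + internal power = radiated power.
Absorbed: α·S·A_cross = 0.23·2660·15.21 = 9303 W (cross-section πr²).
Total input = 9303 + 8410 = 17710 W.
Radiated: εσ·A_surf·T⁴ with A_surf = 4πr² = 60.82 m².
T⁴ = 17710/(0.23·5.67×10⁻⁸·60.82) = 2.233×10¹⁰ K⁴.

T ≈ 387 K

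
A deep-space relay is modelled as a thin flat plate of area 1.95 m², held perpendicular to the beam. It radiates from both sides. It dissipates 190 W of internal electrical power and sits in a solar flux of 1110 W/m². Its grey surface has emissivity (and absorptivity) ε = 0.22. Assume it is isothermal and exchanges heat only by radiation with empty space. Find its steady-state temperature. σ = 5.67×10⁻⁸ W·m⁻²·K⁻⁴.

At steady state, absorbed solar power + internal power = radiated power.
Absorbed: α·S·A_cross = 0.22·1110·1.950 = 476.2 W (cross-section A).
Total input = 476.2 + 190 = 666.2 W.
Radiated: εσ·A_surf·T⁴ with A_surf = 2A = 3.900 m².
T⁴ = 666.2/(0.22·5.67×10⁻⁸·3.900) = 1.369×10¹⁰ K⁴.

T ≈ 342 K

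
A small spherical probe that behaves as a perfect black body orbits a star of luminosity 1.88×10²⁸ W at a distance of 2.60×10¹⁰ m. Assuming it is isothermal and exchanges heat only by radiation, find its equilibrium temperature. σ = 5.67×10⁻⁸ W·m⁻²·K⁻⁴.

T ≈ 1770 K

First find the stellar flux at distance d: S = L/(4πd²) = 1.88×10²⁸/(4π·(2.60×10¹⁰)²) = 2.213×10⁶ W/m².
For an isothermal sphere, absorbed (1−a)S·πr² = emitted σ·4πr²·T⁴, so T⁴ = (1−a)S/(4σ).
T⁴ = 1.00·2.213×10⁶/(4·5.67×10⁻⁸) = 9.758×10¹² K⁴.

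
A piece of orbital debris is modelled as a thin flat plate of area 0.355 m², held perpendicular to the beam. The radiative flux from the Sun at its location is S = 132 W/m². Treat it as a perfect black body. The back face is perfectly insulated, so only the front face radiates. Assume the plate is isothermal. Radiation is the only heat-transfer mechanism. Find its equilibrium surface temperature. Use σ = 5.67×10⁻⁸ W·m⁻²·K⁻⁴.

T ≈ 220 K

At equilibrium, absorbed power = emitted power.
Absorbing cross-section = A = 0.3550 m²; emitting surface = A = 0.3550 m² (ratio 1).
S·A_cross = εσ·A_surf·T⁴  ⇒  T⁴ = S/(1σ).
T⁴ = 1.00·132/(1·5.67×10⁻⁸) = 2.328×10⁹ K⁴.
T = (2.328×10⁹)^(1/4).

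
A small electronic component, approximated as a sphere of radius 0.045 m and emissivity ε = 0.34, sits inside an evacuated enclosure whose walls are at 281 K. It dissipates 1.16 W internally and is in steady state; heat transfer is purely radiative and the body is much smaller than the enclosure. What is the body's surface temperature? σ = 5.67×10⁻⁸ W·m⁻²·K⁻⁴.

For a small grey body in a large enclosure, net radiated power = εσA(T⁴ − T_w⁴).
Steady state: P = εσA(T⁴ − T_w⁴) with A = 4πr² = 0.02545 m².
T⁴ = P/(εσA) + T_w⁴ = 1.16/(0.34·5.67×10⁻⁸·0.02545) + (281)⁴
    = 2.365×10⁹ + 6.235×10⁹ = 8.599×10⁹ K⁴.

T ≈ 305 K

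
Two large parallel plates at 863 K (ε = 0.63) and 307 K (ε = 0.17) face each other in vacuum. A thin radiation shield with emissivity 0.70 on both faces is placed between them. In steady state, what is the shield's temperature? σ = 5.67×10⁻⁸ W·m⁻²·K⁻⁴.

T_s ≈ 806 K

In steady state the net flux on the hot side equals that on the cold side.
σ(T₁⁴−T_s⁴)/D₁ = σ(T_s⁴−T₂⁴)/D₂, with D₁ = 1/ε₁+1/ε_s−1 = 2.016, D₂ = 1/ε_s+1/ε₂−1 = 6.311.
Solve for T_s⁴: T_s⁴ = (D₂·T₁⁴ + D₁·T₂⁴)/(D₁+D₂) = 4.225×10¹¹ K⁴.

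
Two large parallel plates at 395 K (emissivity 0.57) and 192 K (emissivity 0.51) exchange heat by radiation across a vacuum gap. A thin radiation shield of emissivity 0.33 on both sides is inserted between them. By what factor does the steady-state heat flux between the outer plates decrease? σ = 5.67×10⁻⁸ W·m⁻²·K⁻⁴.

factor ≈ 2.86

Without shield: q₀ = σΔ(T⁴)/(1/ε₁+1/ε₂−1) with denominator 2.715.
With shield the two gaps are in series; the resistances add: (1/ε₁+1/ε_s−1)+(1/ε_s+1/ε₂−1) = 3.785+3.991 = 7.776.
Heat-flux ratio q₀/q = 7.776/2.715.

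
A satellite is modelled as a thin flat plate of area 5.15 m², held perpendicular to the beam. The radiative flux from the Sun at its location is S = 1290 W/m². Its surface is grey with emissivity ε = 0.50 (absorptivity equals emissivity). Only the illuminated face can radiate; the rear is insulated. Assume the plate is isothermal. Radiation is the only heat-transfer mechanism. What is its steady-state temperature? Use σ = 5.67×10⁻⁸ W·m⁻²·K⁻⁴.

At equilibrium, absorbed power = emitted power.
Absorbing cross-section = A = 5.150 m²; emitting surface = A = 5.150 m² (ratio 1).
εS·A_cross = εσ·A_surf·T⁴  ⇒  T⁴ = S/(1σ)   (ε cancels).
T⁴ = 1290/(1·5.67×10⁻⁸) = 2.275×10¹⁰ K⁴.
T = (2.275×10¹⁰)^(1/4).

T ≈ 388 K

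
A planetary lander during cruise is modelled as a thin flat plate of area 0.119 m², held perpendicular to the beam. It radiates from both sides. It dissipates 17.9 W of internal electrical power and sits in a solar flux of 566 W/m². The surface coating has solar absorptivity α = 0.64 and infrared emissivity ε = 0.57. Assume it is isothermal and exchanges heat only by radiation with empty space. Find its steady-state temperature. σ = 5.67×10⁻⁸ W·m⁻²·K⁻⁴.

T ≈ 298 K

At steady state, absorbed solar power + internal power = radiated power.
Absorbed: α·S·A_cross = 0.64·566·0.1190 = 43.11 W (cross-section A).
Total input = 43.11 + 17.9 = 61.01 W.
Radiated: εσ·A_surf·T⁴ with A_surf = 2A = 0.2380 m².
T⁴ = 61.01/(0.57·5.67×10⁻⁸·0.2380) = 7.931×10⁹ K⁴.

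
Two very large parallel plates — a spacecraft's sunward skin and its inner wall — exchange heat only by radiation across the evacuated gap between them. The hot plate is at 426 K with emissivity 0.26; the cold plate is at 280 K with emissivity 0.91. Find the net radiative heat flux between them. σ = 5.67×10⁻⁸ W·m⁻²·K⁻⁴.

For two infinite grey parallel plates, q = σ(T₁⁴ − T₂⁴)/(1/ε₁ + 1/ε₂ − 1).
T₁⁴ − T₂⁴ = 3.293×10¹⁰ − 6.147×10⁹ = 2.679×10¹⁰ K⁴.
1/ε₁ + 1/ε₂ − 1 = 3.846 + 1.099 − 1 = 3.945.
q = 5.67×10⁻⁸ × 2.679×10¹⁰ / 3.945.

q ≈ 385 W/m²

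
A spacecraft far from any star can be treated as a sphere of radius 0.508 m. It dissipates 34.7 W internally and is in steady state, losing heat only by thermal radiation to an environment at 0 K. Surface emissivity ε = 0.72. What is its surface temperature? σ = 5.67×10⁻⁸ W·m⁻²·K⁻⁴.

Steady state: internal power = radiated power, P = εσA T⁴.
Radiating area A = 4πr² = 3.243 m².
T⁴ = P/(εσA) = 34.7/(0.72·5.67×10⁻⁸·3.243) = 2.621×10⁸ K⁴.
T = (2.621×10⁸)^(1/4).

T ≈ 127 K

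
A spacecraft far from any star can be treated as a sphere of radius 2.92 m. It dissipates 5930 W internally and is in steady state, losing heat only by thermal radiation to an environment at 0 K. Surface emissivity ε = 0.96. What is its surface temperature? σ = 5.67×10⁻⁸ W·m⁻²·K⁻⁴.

T ≈ 179 K

Steady state: internal power = radiated power, P = εσA T⁴.
Radiating area A = 4πr² = 107.1 m².
T⁴ = P/(εσA) = 5930/(0.96·5.67×10⁻⁸·107.1) = 1.017×10⁹ K⁴.
T = (1.017×10⁹)^(1/4).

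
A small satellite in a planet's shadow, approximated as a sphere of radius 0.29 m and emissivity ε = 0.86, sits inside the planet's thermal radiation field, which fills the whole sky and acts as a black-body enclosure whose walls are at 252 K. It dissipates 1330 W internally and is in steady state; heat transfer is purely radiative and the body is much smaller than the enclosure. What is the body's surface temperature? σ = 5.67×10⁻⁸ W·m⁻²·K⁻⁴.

T ≈ 416 K

For a small grey body in a large enclosure, net radiated power = εσA(T⁴ − T_w⁴).
Steady state: P = εσA(T⁴ − T_w⁴) with A = 4πr² = 1.057 m².
T⁴ = P/(εσA) + T_w⁴ = 1330/(0.86·5.67×10⁻⁸·1.057) + (252)⁴
    = 2.581×10¹⁰ + 4.033×10⁹ = 2.984×10¹⁰ K⁴.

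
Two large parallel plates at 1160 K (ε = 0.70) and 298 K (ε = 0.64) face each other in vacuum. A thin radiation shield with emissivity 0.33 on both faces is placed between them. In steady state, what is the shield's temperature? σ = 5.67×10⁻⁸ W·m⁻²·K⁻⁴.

T_s ≈ 981 K

In steady state the net flux on the hot side equals that on the cold side.
σ(T₁⁴−T_s⁴)/D₁ = σ(T_s⁴−T₂⁴)/D₂, with D₁ = 1/ε₁+1/ε_s−1 = 3.459, D₂ = 1/ε_s+1/ε₂−1 = 3.593.
Solve for T_s⁴: T_s⁴ = (D₂·T₁⁴ + D₁·T₂⁴)/(D₁+D₂) = 9.264×10¹¹ K⁴.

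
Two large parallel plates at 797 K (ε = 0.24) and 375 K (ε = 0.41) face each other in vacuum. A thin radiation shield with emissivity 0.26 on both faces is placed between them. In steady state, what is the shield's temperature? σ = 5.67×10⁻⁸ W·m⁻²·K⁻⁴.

In steady state the net flux on the hot side equals that on the cold side.
σ(T₁⁴−T_s⁴)/D₁ = σ(T_s⁴−T₂⁴)/D₂, with D₁ = 1/ε₁+1/ε_s−1 = 7.013, D₂ = 1/ε_s+1/ε₂−1 = 5.285.
Solve for T_s⁴: T_s⁴ = (D₂·T₁⁴ + D₁·T₂⁴)/(D₁+D₂) = 1.847×10¹¹ K⁴.

T_s ≈ 656 K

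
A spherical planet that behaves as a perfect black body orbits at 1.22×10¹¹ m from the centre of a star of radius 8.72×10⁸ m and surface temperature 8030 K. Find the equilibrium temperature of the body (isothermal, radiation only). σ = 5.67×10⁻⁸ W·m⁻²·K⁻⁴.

T ≈ 480 K

The star's surface emits σT_*⁴; at distance d the flux is S = σT_*⁴(R_*/d)².
S = 5.67×10⁻⁸·(8030)⁴·(8.72×10⁸/1.22×10¹¹)² = 12040 W/m².
For an isothermal sphere T⁴ = (1−a)S/(4σ) = 5.310×10¹⁰ K⁴.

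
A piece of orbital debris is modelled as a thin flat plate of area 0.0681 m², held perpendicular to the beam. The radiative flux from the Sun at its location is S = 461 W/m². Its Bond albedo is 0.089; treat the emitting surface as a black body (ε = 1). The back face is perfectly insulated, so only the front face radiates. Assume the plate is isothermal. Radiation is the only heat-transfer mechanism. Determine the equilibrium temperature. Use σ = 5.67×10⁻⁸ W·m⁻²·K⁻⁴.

At equilibrium, absorbed power = emitted power.
Absorbing cross-section = A = 0.06810 m²; emitting surface = A = 0.06810 m² (ratio 1).
(1−a)S·A_cross = εσ·A_surf·T⁴  ⇒  T⁴ = (1−a)S/(1σ).
T⁴ = 0.911·461/(1·5.67×10⁻⁸) = 7.407×10⁹ K⁴.
T = (7.407×10⁹)^(1/4).

T ≈ 293 K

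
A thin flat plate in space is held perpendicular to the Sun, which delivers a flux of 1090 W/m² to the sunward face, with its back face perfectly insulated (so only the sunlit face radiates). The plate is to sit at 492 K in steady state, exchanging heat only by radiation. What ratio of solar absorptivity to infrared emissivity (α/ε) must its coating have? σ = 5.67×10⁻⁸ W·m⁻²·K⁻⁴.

Balance: αS·A = εσ·1A·T⁴ ⇒ α/ε = σT⁴/S.
α/ε = 5.67×10⁻⁸·(492)⁴/1090 = 5.67×10⁻⁸·5.859×10¹⁰/1090.

α/ε ≈ 3.05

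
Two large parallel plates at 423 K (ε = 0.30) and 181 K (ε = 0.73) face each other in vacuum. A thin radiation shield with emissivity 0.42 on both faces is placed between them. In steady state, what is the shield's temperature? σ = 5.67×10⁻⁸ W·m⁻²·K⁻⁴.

T_s ≈ 334 K

In steady state the net flux on the hot side equals that on the cold side.
σ(T₁⁴−T_s⁴)/D₁ = σ(T_s⁴−T₂⁴)/D₂, with D₁ = 1/ε₁+1/ε_s−1 = 4.714, D₂ = 1/ε_s+1/ε₂−1 = 2.751.
Solve for T_s⁴: T_s⁴ = (D₂·T₁⁴ + D₁·T₂⁴)/(D₁+D₂) = 1.248×10¹⁰ K⁴.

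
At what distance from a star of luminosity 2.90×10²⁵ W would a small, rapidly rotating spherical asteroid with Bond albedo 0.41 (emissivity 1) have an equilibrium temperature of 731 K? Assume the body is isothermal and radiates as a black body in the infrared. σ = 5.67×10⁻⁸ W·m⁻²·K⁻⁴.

For an isothermal black-emitting sphere, (1−a)S·πr² = σ·4πr²·T⁴ ⇒ S = 4σT⁴/(1−a).
S = 4·5.67×10⁻⁸·(731)⁴/0.590 = 1.098×10⁵ W/m².
Flux falls as S = L/(4πd²), so d = √(L/(4πS)) = √(2.90×10²⁵/(4π·1.098×10⁵)).

d ≈ 4.59×10⁹ m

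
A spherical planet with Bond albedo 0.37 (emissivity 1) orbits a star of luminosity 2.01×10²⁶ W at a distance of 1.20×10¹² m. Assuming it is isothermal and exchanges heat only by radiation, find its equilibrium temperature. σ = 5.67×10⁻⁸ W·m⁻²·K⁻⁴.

T ≈ 74.5 K

First find the stellar flux at distance d: S = L/(4πd²) = 2.01×10²⁶/(4π·(1.20×10¹²)²) = 11.11 W/m².
For an isothermal sphere, absorbed (1−a)S·πr² = emitted σ·4πr²·T⁴, so T⁴ = (1−a)S/(4σ).
T⁴ = 0.630·11.11/(4·5.67×10⁻⁸) = 3.085×10⁷ K⁴.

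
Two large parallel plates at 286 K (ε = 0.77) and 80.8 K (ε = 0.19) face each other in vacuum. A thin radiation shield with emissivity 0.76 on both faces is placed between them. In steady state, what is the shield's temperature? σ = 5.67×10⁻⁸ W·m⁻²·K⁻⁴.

In steady state the net flux on the hot side equals that on the cold side.
σ(T₁⁴−T_s⁴)/D₁ = σ(T_s⁴−T₂⁴)/D₂, with D₁ = 1/ε₁+1/ε_s−1 = 1.614, D₂ = 1/ε_s+1/ε₂−1 = 5.579.
Solve for T_s⁴: T_s⁴ = (D₂·T₁⁴ + D₁·T₂⁴)/(D₁+D₂) = 5.199×10⁹ K⁴.

T_s ≈ 269 K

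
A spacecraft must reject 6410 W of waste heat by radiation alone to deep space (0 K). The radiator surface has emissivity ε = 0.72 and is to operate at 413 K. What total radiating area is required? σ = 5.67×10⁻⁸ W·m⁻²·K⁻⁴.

A ≈ 5.40 m²

P = εσA T⁴ ⇒ A = P/(εσT⁴).
T⁴ = 2.909×10¹⁰ K⁴.
A = 6410/(0.72 × 5.67×10⁻⁸ × 2.909×10¹⁰).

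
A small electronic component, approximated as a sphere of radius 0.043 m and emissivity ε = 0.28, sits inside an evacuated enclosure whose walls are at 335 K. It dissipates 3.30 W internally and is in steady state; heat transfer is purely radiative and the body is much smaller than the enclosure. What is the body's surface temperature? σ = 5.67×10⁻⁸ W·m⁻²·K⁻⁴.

T ≈ 383 K

For a small grey body in a large enclosure, net radiated power = εσA(T⁴ − T_w⁴).
Steady state: P = εσA(T⁴ − T_w⁴) with A = 4πr² = 0.02324 m².
T⁴ = P/(εσA) + T_w⁴ = 3.30/(0.28·5.67×10⁻⁸·0.02324) + (335)⁴
    = 8.946×10⁹ + 1.259×10¹⁰ = 2.154×10¹⁰ K⁴.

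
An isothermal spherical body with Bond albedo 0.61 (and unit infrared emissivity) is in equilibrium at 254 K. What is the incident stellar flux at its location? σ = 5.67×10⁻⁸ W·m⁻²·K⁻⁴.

(1−a)S·πr² = σ·4πr²·T⁴ ⇒ S = 4σT⁴/(1−a).
S = 4·5.67×10⁻⁸·4.162×10⁹/0.390.

S ≈ 2420 W/m²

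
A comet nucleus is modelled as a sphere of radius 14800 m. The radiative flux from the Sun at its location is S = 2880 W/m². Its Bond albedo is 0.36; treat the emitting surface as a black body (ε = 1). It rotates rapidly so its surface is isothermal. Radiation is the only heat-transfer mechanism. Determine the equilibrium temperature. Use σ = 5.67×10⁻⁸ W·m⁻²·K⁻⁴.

At equilibrium, absorbed power = emitted power.
Absorbing cross-section = πr² = 6.881×10⁸ m²; emitting surface = 4πr² = 2.753×10⁹ m² (ratio 4).
(1−a)S·A_cross = εσ·A_surf·T⁴  ⇒  T⁴ = (1−a)S/(4σ).
T⁴ = 0.640·2880/(4·5.67×10⁻⁸) = 8.127×10⁹ K⁴.
T = (8.127×10⁹)^(1/4).

T ≈ 300 K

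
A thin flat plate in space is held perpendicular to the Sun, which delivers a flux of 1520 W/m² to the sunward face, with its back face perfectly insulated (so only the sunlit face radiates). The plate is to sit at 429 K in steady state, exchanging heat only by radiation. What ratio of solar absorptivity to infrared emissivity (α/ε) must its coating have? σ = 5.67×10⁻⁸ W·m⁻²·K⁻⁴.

α/ε ≈ 1.26

Balance: αS·A = εσ·1A·T⁴ ⇒ α/ε = σT⁴/S.
α/ε = 5.67×10⁻⁸·(429)⁴/1520 = 5.67×10⁻⁸·3.387×10¹⁰/1520.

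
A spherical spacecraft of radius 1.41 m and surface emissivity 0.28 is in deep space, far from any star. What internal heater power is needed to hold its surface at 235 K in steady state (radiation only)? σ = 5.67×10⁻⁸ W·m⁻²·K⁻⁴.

P = εσ·4πr²·T⁴.
4πr² = 24.98 m²; T⁴ = 3.050×10⁹ K⁴.
P = 0.28·5.67×10⁻⁸·24.98·3.050×10⁹.

P ≈ 1210 W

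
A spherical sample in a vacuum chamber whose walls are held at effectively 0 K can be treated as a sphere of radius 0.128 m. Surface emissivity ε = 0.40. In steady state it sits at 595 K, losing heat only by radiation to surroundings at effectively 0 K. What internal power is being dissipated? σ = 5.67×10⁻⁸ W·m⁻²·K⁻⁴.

P ≈ 585 W

Steady state: P = εσA T⁴.
A = 4πr² = 0.2059 m²; T⁴ = (595)⁴ = 1.253×10¹¹ K⁴.
P = 0.40 × 5.67×10⁻⁸ × 0.2059 × 1.253×10¹¹.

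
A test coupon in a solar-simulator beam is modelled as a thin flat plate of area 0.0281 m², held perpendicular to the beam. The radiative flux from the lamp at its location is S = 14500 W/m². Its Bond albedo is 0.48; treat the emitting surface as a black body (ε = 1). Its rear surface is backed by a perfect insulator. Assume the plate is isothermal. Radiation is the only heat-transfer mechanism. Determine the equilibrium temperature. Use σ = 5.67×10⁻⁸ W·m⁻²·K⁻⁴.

At equilibrium, absorbed power = emitted power.
Absorbing cross-section = A = 0.02810 m²; emitting surface = A = 0.02810 m² (ratio 1).
(1−a)S·A_cross = εσ·A_surf·T⁴  ⇒  T⁴ = (1−a)S/(1σ).
T⁴ = 0.520·14500/(1·5.67×10⁻⁸) = 1.330×10¹¹ K⁴.
T = (1.330×10¹¹)^(1/4).

T ≈ 604 K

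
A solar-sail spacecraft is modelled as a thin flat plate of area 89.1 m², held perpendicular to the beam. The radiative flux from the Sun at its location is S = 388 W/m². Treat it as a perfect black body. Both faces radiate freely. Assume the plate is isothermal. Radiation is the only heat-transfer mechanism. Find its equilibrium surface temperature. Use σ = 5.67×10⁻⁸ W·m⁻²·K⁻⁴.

At equilibrium, absorbed power = emitted power.
Absorbing cross-section = A = 89.10 m²; emitting surface = 2A = 178.2 m² (ratio 2).
S·A_cross = εσ·A_surf·T⁴  ⇒  T⁴ = S/(2σ).
T⁴ = 1.00·388/(2·5.67×10⁻⁸) = 3.422×10⁹ K⁴.
T = (3.422×10⁹)^(1/4).

T ≈ 242 K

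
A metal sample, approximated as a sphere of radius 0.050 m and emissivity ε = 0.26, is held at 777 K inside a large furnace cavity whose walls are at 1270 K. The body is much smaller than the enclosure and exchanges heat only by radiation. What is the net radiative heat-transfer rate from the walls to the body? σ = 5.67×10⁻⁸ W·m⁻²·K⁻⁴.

For a small grey body in a large enclosure: P_net = εσA(T_body⁴ − T_wall⁴).
A = 4πr² = 0.03142 m²; T_body⁴ − T_wall⁴ = 3.645×10¹¹ − 2.601×10¹² = -2.237×10¹² K⁴.
|P_net| = 0.26·5.67×10⁻⁸·0.03142·2.237×10¹².

P_net ≈ 1040 W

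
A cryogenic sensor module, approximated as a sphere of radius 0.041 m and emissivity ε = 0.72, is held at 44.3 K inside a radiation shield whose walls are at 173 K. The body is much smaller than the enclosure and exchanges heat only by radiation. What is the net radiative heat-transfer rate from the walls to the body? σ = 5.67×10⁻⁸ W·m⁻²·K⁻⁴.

For a small grey body in a large enclosure: P_net = εσA(T_body⁴ − T_wall⁴).
A = 4πr² = 0.02112 m²; T_body⁴ − T_wall⁴ = 3.851×10⁶ − 8.957×10⁸ = -8.919×10⁸ K⁴.
|P_net| = 0.72·5.67×10⁻⁸·0.02112·8.919×10⁸.

P_net ≈ 0.769 W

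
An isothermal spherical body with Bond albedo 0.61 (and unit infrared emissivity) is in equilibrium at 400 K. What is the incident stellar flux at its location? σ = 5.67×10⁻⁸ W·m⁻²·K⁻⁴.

S ≈ 14900 W/m²

(1−a)S·πr² = σ·4πr²·T⁴ ⇒ S = 4σT⁴/(1−a).
S = 4·5.67×10⁻⁸·2.560×10¹⁰/0.390.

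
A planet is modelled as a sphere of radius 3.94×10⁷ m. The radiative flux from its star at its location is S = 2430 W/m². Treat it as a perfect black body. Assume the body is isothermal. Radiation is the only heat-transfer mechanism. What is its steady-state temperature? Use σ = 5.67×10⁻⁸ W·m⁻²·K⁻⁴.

T ≈ 322 K

At equilibrium, absorbed power = emitted power.
Absorbing cross-section = πr² = 4.877×10¹⁵ m²; emitting surface = 4πr² = 1.951×10¹⁶ m² (ratio 4).
S·A_cross = εσ·A_surf·T⁴  ⇒  T⁴ = S/(4σ).
T⁴ = 1.00·2430/(4·5.67×10⁻⁸) = 1.071×10¹⁰ K⁴.
T = (1.071×10¹⁰)^(1/4).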